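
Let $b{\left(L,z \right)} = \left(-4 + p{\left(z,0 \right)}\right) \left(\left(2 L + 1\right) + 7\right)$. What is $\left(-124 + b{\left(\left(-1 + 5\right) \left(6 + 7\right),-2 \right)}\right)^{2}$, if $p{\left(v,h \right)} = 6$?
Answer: $10000$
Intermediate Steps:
$b{\left(L,z \right)} = 16 + 4 L$ ($b{\left(L,z \right)} = \left(-4 + 6\right) \left(\left(2 L + 1\right) + 7\right) = 2 \left(\left(1 + 2 L\right) + 7\right) = 2 \left(8 + 2 L\right) = 16 + 4 L$)
$\left(-124 + b{\left(\left(-1 + 5\right) \left(6 + 7\right),-2 \right)}\right)^{2} = \left(-124 + \left(16 + 4 \left(-1 + 5\right) \left(6 + 7\right)\right)\right)^{2} = \left(-124 + \left(16 + 4 \cdot 4 \cdot 13\right)\right)^{2} = \left(-124 + \left(16 + 4 \cdot 52\right)\right)^{2} = \left(-124 + \left(16 + 208\right)\right)^{2} = \left(-124 + 224\right)^{2} = 100^{2} = 10000$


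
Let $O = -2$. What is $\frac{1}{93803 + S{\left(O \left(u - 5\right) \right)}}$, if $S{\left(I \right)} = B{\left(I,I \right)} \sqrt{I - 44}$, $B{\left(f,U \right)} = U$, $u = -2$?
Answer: $\frac{93803}{8799008689} - \frac{14 i \sqrt{30}}{8799008689} \approx 1.0661 \cdot 10^{-5} - 8.7147 \cdot 10^{-9} i$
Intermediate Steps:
$S{\left(I \right)} = I \sqrt{-44 + I}$ ($S{\left(I \right)} = I \sqrt{I - 44} = I \sqrt{-44 + I}$)
$\frac{1}{93803 + S{\left(O \left(u - 5\right) \right)}} = \frac{1}{93803 + - 2 \left(-2 - 5\right) \sqrt{-44 - 2 \left(-2 - 5\right)}} = \frac{1}{93803 + \left(-2\right) \left(-7\right) \sqrt{-44 - -14}} = \frac{1}{93803 + 14 \sqrt{-44 + 14}} = \frac{1}{93803 + 14 \sqrt{-30}} = \frac{1}{93803 + 14 i \sqrt{30}}$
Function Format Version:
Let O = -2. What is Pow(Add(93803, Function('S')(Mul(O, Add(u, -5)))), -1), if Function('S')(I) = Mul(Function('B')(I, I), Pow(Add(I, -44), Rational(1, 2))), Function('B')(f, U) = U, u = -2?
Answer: Add(Rational(93803, 8799008689), Mul(Rational(-14, 8799008689), I, Pow(30, Rational(1, 2)))) ≈ Add(1.0661e-5, Mul(-8.7147e-9, I))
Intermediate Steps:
Function('S')(I) = Mul(I, Pow(Add(-44, I), Rational(1, 2))) (Function('S')(I) = Mul(I, Pow(Add(I, -44), Rational(1, 2))) = Mul(I, Pow(Add(-44, I), Rational(1, 2))))
Pow(Add(93803, Function('S')(Mul(O, Add(u, -5)))), -1) = Pow(Add(93803, Mul(Mul(-2, Add(-2, -5)), Pow(Add(-44, Mul(-2, Add(-2, -5))), Rational(1, 2)))), -1) = Pow(Add(93803, Mul(Mul(-2, -7), Pow(Add(-44, Mul(-2, -7)), Rational(1, 2)))), -1) = Pow(Add(93803, Mul(14, Pow(Add(-44, 14), Rational(1, 2)))), -1) = Pow(Add(93803, Mul(14, Pow(-30, Rational(1, 2)))), -1) = Pow(Add(93803, Mul(14, Mul(I, Pow(30, Rational(1, 2))))), -1) = Pow(Add(93803, Mul(14, I, Pow(30, Rational(1, 2)))), -1)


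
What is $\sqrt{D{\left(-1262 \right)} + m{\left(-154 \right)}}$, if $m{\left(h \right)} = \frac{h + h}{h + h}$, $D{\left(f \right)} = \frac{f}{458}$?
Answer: $\frac{i \sqrt{92058}}{229} \approx 1.3249 i$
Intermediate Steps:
$D{\left(f \right)} = \frac{f}{458}$ ($D{\left(f \right)} = f \frac{1}{458} = \frac{f}{458}$)
$m{\left(h \right)} = 1$ ($m{\left(h \right)} = \frac{2 h}{2 h} = 2 h \frac{1}{2 h} = 1$)
$\sqrt{D{\left(-1262 \right)} + m{\left(-154 \right)}} = \sqrt{\frac{1}{458} \left(-1262\right) + 1} = \sqrt{- \frac{631}{229} + 1} = \sqrt{- \frac{402}{229}} = \frac{i \sqrt{92058}}{229}$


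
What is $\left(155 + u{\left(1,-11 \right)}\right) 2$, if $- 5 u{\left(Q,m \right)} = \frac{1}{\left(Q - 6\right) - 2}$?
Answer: $\frac{10852}{35} \approx 310.06$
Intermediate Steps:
$u{\left(Q,m \right)} = - \frac{1}{5 \left(-8 + Q\right)}$ ($u{\left(Q,m \right)} = - \frac{1}{5 \left(\left(Q - 6\right) - 2\right)} = - \frac{1}{5 \left(\left(-6 + Q\right) - 2\right)} = - \frac{1}{5 \left(-8 + Q\right)}$)
$\left(155 + u{\left(1,-11 \right)}\right) 2 = \left(155 - \frac{1}{-40 + 5 \cdot 1}\right) 2 = \left(155 - \frac{1}{-40 + 5}\right) 2 = \left(155 - \frac{1}{-35}\right) 2 = \left(155 - - \frac{1}{35}\right) 2 = \left(155 + \frac{1}{35}\right) 2 = \frac{5426}{35} \cdot 2 = \frac{10852}{35}$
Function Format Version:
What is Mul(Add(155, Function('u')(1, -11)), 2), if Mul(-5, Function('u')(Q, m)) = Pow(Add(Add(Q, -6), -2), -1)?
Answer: Rational(10852, 35) ≈ 310.06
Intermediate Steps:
Function('u')(Q, m) = Mul(Rational(-1, 5), Pow(Add(-8, Q), -1)) (Function('u')(Q, m) = Mul(Rational(-1, 5), Pow(Add(Add(Q, -6), -2), -1)) = Mul(Rational(-1, 5), Pow(Add(Add(-6, Q), -2), -1)) = Mul(Rational(-1, 5), Pow(Add(-8, Q), -1)))
Mul(Add(155, Function('u')(1, -11)), 2) = Mul(Add(155, Mul(-1, Pow(Add(-40, Mul(5, 1)), -1))), 2) = Mul(Add(155, Mul(-1, Pow(Add(-40, 5), -1))), 2) = Mul(Add(155, Mul(-1, Pow(-35, -1))), 2) = Mul(Add(155, Mul(-1, Rational(-1, 35))), 2) = Mul(Add(155, Rational(1, 35)), 2) = Mul(Rational(5426, 35), 2) = Rational(10852, 35)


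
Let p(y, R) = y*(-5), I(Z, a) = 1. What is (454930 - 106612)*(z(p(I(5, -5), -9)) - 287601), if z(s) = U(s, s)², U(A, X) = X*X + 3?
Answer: -99903523806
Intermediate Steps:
U(A, X) = 3 + X² (U(A, X) = X² + 3 = 3 + X²)
p(y, R) = -5*y
z(s) = (3 + s²)²
(454930 - 106612)*(z(p(I(5, -5), -9)) - 287601) = (454930 - 106612)*((3 + (-5*1)²)² - 287601) = 348318*((3 + (-5)²)² - 287601) = 348318*((3 + 25)² - 287601) = 348318*(28² - 287601) = 348318*(784 - 287601) = 348318*(-286817) = -99903523806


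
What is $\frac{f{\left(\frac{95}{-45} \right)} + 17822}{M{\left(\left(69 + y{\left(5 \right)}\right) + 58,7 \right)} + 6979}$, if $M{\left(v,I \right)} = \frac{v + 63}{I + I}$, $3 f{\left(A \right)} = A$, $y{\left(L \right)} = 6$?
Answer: $\frac{481175}{188811} \approx 2.5484$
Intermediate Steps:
$f{\left(A \right)} = \frac{A}{3}$
$M{\left(v,I \right)} = \frac{63 + v}{2 I}$
$\frac{f{\left(\frac{95}{-45} \right)} + 17822}{M{\left(\left(69 + y{\left(5 \right)}\right) + 58,7 \right)} + 6979} = \frac{\frac{95 \frac{1}{-45}}{3} + 17822}{\frac{63 + \left(\left(69 + 6\right) + 58\right)}{2 \cdot 7} + 6979} = \frac{\frac{95 \left(- \frac{1}{45}\right)}{3} + 17822}{\frac{1}{2} \cdot \frac{1}{7} \left(63 + \left(75 + 58\right)\right) + 6979} = \frac{\frac{1}{3} \left(- \frac{19}{9}\right) + 17822}{\frac{1}{2} \cdot \frac{1}{7} \left(63 + 133\right) + 6979} = \frac{- \frac{19}{27} + 17822}{\frac{1}{2} \cdot \frac{1}{7} \cdot 196 + 6979} = \frac{481175}{27 \left(14 + 6979\right)} = \frac{481175}{27 \cdot 6993} = \frac{481175}{27} \cdot \frac{1}{6993} = \frac{481175}{188811}$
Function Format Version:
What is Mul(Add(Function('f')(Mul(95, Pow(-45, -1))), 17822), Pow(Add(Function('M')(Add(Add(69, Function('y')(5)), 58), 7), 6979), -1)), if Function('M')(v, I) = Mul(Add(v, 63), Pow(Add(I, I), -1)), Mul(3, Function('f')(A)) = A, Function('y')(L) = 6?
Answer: Rational(481175, 188811) ≈ 2.5484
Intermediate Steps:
Function('f')(A) = Mul(Rational(1, 3), A)
Function('M')(v, I) = Mul(Rational(1, 2), Pow(I, -1), Add(63, v)) (Function('M')(v, I) = Mul(Add(63, v), Pow(Mul(2, I), -1)) = Mul(Add(63, v), Mul(Rational(1, 2), Pow(I, -1))) = Mul(Rational(1, 2), Pow(I, -1), Add(63, v)))
Mul(Add(Function('f')(Mul(95, Pow(-45, -1))), 17822), Pow(Add(Function('M')(Add(Add(69, Function('y')(5)), 58), 7), 6979), -1)) = Mul(Add(Mul(Rational(1, 3), Mul(95, Pow(-45, -1))), 17822), Pow(Add(Mul(Rational(1, 2), Pow(7, -1), Add(63, Add(Add(69, 6), 58))), 6979), -1)) = Mul(Add(Mul(Rational(1, 3), Mul(95, Rational(-1, 45))), 17822), Pow(Add(Mul(Rational(1, 2), Rational(1, 7), Add(63, Add(75, 58))), 6979), -1)) = Mul(Add(Mul(Rational(1, 3), Rational(-19, 9)), 17822), Pow(Add(Mul(Rational(1, 2), Rational(1, 7), Add(63, 133)), 6979), -1)) = Mul(Add(Rational(-19, 27), 17822), Pow(Add(Mul(Rational(1, 2), Rational(1, 7), 196), 6979), -1)) = Mul(Rational(481175, 27), Pow(Add(14, 6979), -1)) = Mul(Rational(481175, 27), Pow(6993, -1)) = Mul(Rational(481175, 27), Rational(1, 6993)) = Rational(481175, 188811)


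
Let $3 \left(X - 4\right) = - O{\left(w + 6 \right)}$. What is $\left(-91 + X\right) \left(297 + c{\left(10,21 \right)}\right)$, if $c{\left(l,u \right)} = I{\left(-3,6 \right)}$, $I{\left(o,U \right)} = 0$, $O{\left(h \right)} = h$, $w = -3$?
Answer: $-26136$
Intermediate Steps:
$c{\left(l,u \right)} = 0$
$X = 3$ ($X = 4 + \frac{\left(-1\right) \left(-3 + 6\right)}{3} = 4 + \frac{\left(-1\right) 3}{3} = 4 + \frac{1}{3} \left(-3\right) = 4 - 1 = 3$)
$\left(-91 + X\right) \left(297 + c{\left(10,21 \right)}\right) = \left(-91 + 3\right) \left(297 + 0\right) = \left(-88\right) 297 = -26136$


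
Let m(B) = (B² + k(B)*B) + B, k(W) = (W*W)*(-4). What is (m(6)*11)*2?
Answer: -18084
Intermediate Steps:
k(W) = -4*W² (k(W) = W²*(-4) = -4*W²)
m(B) = B + B² - 4*B³ (m(B) = (B² + (-4*B²)*B) + B = (B² - 4*B³) + B = B + B² - 4*B³)
(m(6)*11)*2 = ((6*(1 + 6 - 4*6²))*11)*2 = ((6*(1 + 6 - 4*36))*11)*2 = ((6*(1 + 6 - 144))*11)*2 = ((6*(-137))*11)*2 = -822*11*2 = -9042*2 = -18084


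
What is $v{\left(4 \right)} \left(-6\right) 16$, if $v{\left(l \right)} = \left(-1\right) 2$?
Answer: $192$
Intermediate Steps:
$v{\left(l \right)} = -2$
$v{\left(4 \right)} \left(-6\right) 16 = \left(-2\right) \left(-6\right) 16 = 12 \cdot 16 = 192$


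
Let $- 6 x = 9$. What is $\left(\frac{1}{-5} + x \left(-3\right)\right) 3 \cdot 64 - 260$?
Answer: $\frac{2828}{5} \approx 565.6$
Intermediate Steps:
$x = - \frac{3}{2}$ ($x = \left(- \frac{1}{6}\right) 9 = - \frac{3}{2} \approx -1.5$)
$\left(\frac{1}{-5} + x \left(-3\right)\right) 3 \cdot 64 - 260 = \left(\frac{1}{-5} - - \frac{9}{2}\right) 3 \cdot 64 - 260 = \left(- \frac{1}{5} + \frac{9}{2}\right) 192 - 260 = \frac{43}{10} \cdot 192 - 260 = \frac{4128}{5} - 260 = \frac{2828}{5}$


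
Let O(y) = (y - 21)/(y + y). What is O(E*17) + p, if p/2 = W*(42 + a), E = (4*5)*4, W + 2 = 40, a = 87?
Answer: 26668219/2720 ≈ 9804.5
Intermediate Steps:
W = 38 (W = -2 + 40 = 38)
E = 80 (E = 20*4 = 80)
p = 9804 (p = 2*(38*(42 + 87)) = 2*(38*129) = 2*4902 = 9804)
O(y) = (-21 + y)/(2*y) (O(y) = (-21 + y)/((2*y)) = (-21 + y)*(1/(2*y)) = (-21 + y)/(2*y))
O(E*17) + p = (-21 + 80*17)/(2*((80*17))) + 9804 = (½)*(-21 + 1360)/1360 + 9804 = (½)*(1/1360)*1339 + 9804 = 1339/2720 + 9804 = 26668219/2720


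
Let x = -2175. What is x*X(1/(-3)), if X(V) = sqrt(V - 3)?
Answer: -725*I*sqrt(30) ≈ -3971.0*I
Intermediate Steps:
X(V) = sqrt(-3 + V)
x*X(1/(-3)) = -2175*sqrt(-3 + 1/(-3)) = -2175*sqrt(-3 - 1/3) = -725*I*sqrt(30)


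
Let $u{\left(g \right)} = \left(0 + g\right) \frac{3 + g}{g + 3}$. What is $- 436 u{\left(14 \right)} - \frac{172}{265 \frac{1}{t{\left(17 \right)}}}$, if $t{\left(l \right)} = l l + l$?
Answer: $- \frac{1670192}{265} \approx -6302.6$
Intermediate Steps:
$t{\left(l \right)} = l + l^{2}$ ($t{\left(l \right)} = l^{2} + l = l + l^{2}$)
$u{\left(g \right)} = g$ ($u{\left(g \right)} = g \frac{3 + g}{3 + g} = g 1 = g$)
$- 436 u{\left(14 \right)} - \frac{172}{265 \frac{1}{t{\left(17 \right)}}} = \left(-436\right) 14 - \frac{172}{265 \frac{1}{17 \left(1 + 17\right)}} = -6104 - \frac{172}{265 \frac{1}{17 \cdot 18}} = -6104 - \frac{172}{265 \cdot \frac{1}{306}} = -6104 - \frac{172}{\frac{265}{306}} = -6104 - \frac{52632}{265} = - \frac{1670192}{265}$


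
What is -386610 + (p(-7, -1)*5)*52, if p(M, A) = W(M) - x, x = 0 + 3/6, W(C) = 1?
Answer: -386480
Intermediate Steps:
x = ½ (x = 0 + 3*(⅙) = 0 + ½ = ½ ≈ 0.50000)
p(M, A) = ½ (p(M, A) = 1 - 1*½ = 1 - ½ = ½)
-386610 + (p(-7, -1)*5)*52 = -386610 + ((½)*5)*52 = -386610 + (5/2)*52 = -386610 + 130 = -386480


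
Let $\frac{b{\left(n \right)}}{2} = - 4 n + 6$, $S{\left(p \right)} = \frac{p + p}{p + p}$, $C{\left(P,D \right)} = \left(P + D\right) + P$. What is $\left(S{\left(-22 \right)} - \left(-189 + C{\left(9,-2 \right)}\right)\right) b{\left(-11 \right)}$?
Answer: $17400$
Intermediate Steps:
$C{\left(P,D \right)} = D + 2 P$ ($C{\left(P,D \right)} = \left(D + P\right) + P = D + 2 P$)
$S{\left(p \right)} = 1$ ($S{\left(p \right)} = \frac{2 p}{2 p} = 2 p \frac{1}{2 p} = 1$)
$b{\left(n \right)} = 12 - 8 n$ ($b{\left(n \right)} = 2 \left(- 4 n + 6\right) = 2 \left(6 - 4 n\right) = 12 - 8 n$)
$\left(S{\left(-22 \right)} - \left(-189 + C{\left(9,-2 \right)}\right)\right) b{\left(-11 \right)} = \left(1 + \left(189 - \left(-2 + 2 \cdot 9\right)\right)\right) \left(12 - -88\right) = \left(1 + \left(189 - \left(-2 + 18\right)\right)\right) \left(12 + 88\right) = \left(1 + \left(189 - 16\right)\right) 100 = \left(1 + 173\right) 100 = 174 \cdot 100 = 17400$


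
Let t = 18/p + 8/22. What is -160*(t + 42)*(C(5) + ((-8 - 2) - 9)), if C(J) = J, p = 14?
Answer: 1075520/11 ≈ 97775.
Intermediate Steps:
t = 127/77 (t = 18/14 + 8/22 = 18*(1/14) + 8*(1/22) = 9/7 + 4/11 = 127/77 ≈ 1.6494)
-160*(t + 42)*(C(5) + ((-8 - 2) - 9)) = -160*(127/77 + 42)*(5 + ((-8 - 2) - 9)) = -537760*(5 + (-10 - 9))/77 = -537760*(5 - 19)/77 = -537760*(-14)/77 = -160*(-6722/11) = 1075520/11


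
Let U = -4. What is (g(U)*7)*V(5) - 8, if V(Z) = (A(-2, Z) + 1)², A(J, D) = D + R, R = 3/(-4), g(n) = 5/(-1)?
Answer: -15563/16 ≈ -972.69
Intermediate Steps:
g(n) = -5 (g(n) = 5*(-1) = -5)
R = -¾ (R = 3*(-¼) = -¾ ≈ -0.75000)
A(J, D) = -¾ + D (A(J, D) = D - ¾ = -¾ + D)
V(Z) = (¼ + Z)² (V(Z) = ((-¾ + Z) + 1)² = (¼ + Z)²)
(g(U)*7)*V(5) - 8 = (-5*7)*((1 + 4*5)²/16) - 8 = -35*(1 + 20)²/16 - 8 = -35*21²/16 - 8 = -35*441/16 - 8 = -15435/16 - 8 = -15563/16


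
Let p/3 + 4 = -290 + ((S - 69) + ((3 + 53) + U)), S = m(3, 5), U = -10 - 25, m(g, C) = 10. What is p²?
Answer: 992016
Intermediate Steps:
U = -35
S = 10
p = -996 (p = -12 + 3*(-290 + ((10 - 69) + ((3 + 53) - 35))) = -12 + 3*(-290 + (-59 + (56 - 35))) = -12 + 3*(-290 + (-59 + 21)) = -12 + 3*(-290 - 38) = -12 + 3*(-328) = -12 - 984 = -996)
p² = (-996)² = 992016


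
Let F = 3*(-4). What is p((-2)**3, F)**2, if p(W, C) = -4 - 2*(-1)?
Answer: 4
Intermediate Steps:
F = -12
p(W, C) = -2 (p(W, C) = -4 + 2 = -2)
p((-2)**3, F)**2 = (-2)**2 = 4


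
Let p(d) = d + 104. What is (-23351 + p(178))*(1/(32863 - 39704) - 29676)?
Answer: 4683318823673/6841 ≈ 6.8460e+8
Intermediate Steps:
p(d) = 104 + d
(-23351 + p(178))*(1/(32863 - 39704) - 29676) = (-23351 + (104 + 178))*(1/(32863 - 39704) - 29676) = (-23351 + 282)*(1/(-6841) - 29676) = -23069*(-1/6841 - 29676) = -23069*(-203013517/6841) = 4683318823673/6841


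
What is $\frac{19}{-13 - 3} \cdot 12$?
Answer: $- \frac{57}{4} \approx -14.25$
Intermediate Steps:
$\frac{19}{-13 - 3} \cdot 12 = \frac{19}{-16} \cdot 12 = 19 \left(- \frac{1}{16}\right) 12 = \left(- \frac{19}{16}\right) 12 = - \frac{57}{4}$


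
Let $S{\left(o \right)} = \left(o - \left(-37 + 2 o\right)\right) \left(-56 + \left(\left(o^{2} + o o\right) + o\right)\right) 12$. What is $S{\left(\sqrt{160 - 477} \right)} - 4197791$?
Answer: $-4500347 + 8724 i \sqrt{317} \approx -4.5003 \cdot 10^{6} + 1.5533 \cdot 10^{5} i$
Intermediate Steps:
$S{\left(o \right)} = 12 \left(37 - o\right) \left(-56 + o + 2 o^{2}\right)$ ($S{\left(o \right)} = \left(o - \left(-37 + 2 o\right)\right) \left(-56 + \left(\left(o^{2} + o^{2}\right) + o\right)\right) 12 = \left(o - \left(-37 + 2 o\right)\right) \left(-56 + \left(2 o^{2} + o\right)\right) 12 = \left(37 - o\right) \left(-56 + \left(o + 2 o^{2}\right)\right) 12 = \left(37 - o\right) \left(-56 + o + 2 o^{2}\right) 12 = 12 \left(37 - o\right) \left(-56 + o + 2 o^{2}\right)$)
$S{\left(\sqrt{160 - 477} \right)} - 4197791 = \left(-24864 - 24 \left(\sqrt{160 - 477}\right)^{3} + 876 \left(\sqrt{160 - 477}\right)^{2} + 1116 \sqrt{160 - 477}\right) - 4197791 = \left(-24864 - 24 \left(\sqrt{-317}\right)^{3} + 876 \left(\sqrt{-317}\right)^{2} + 1116 \sqrt{-317}\right) - 4197791 = \left(-24864 - 24 \left(i \sqrt{317}\right)^{3} + 876 \left(i \sqrt{317}\right)^{2} + 1116 i \sqrt{317}\right) - 4197791 = \left(-24864 - 24 \left(- 317 i \sqrt{317}\right) + 876 \left(-317\right) + 1116 i \sqrt{317}\right) - 4197791 = \left(-24864 + 7608 i \sqrt{317} - 277692 + 1116 i \sqrt{317}\right) - 4197791 = \left(-302556 + 8724 i \sqrt{317}\right) - 4197791 = -4500347 + 8724 i \sqrt{317}$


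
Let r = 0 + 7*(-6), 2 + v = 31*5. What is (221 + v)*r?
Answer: -15708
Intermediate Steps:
v = 153 (v = -2 + 31*5 = -2 + 155 = 153)
r = -42 (r = 0 - 42 = -42)
(221 + v)*r = (221 + 153)*(-42) = 374*(-42) = -15708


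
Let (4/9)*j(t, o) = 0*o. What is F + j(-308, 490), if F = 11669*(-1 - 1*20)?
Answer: -245049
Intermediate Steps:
j(t, o) = 0 (j(t, o) = 9*(0*o)/4 = (9/4)*0 = 0)
F = -245049 (F = 11669*(-1 - 20) = 11669*(-21) = -245049)
F + j(-308, 490) = -245049 + 0 = -245049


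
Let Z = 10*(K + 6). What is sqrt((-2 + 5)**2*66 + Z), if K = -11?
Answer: 4*sqrt(34) ≈ 23.324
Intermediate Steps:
Z = -50 (Z = 10*(-11 + 6) = 10*(-5) = -50)
sqrt((-2 + 5)**2*66 + Z) = sqrt((-2 + 5)**2*66 - 50) = sqrt(3**2*66 - 50) = sqrt(9*66 - 50) = sqrt(594 - 50) = sqrt(544) = 4*sqrt(34)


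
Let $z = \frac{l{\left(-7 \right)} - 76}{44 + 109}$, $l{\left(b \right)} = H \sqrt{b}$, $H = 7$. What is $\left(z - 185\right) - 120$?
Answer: $- \frac{46741}{153} + \frac{7 i \sqrt{7}}{153} \approx -305.5 + 0.12105 i$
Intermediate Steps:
$l{\left(b \right)} = 7 \sqrt{b}$
$z = - \frac{76}{153} + \frac{7 i \sqrt{7}}{153}$ ($z = \frac{7 \sqrt{-7} - 76}{44 + 109} = \frac{7 i \sqrt{7} - 76}{153} = \left(7 i \sqrt{7} - 76\right) \frac{1}{153} = \left(-76 + 7 i \sqrt{7}\right) \frac{1}{153} = - \frac{76}{153} + \frac{7 i \sqrt{7}}{153} \approx -0.49673 + 0.12105 i$)
$\left(z - 185\right) - 120 = \left(\left(- \frac{76}{153} + \frac{7 i \sqrt{7}}{153}\right) - 185\right) - 120 = \left(- \frac{28381}{153} + \frac{7 i \sqrt{7}}{153}\right) - 120 = - \frac{46741}{153} + \frac{7 i \sqrt{7}}{153}$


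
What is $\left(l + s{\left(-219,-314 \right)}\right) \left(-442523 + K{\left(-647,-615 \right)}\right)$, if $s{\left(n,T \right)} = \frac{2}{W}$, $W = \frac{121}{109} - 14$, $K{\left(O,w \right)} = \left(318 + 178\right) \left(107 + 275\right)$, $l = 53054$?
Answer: $- \frac{18862586529252}{1405} \approx -1.3425 \cdot 10^{10}$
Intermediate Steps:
$K{\left(O,w \right)} = 189472$ ($K{\left(O,w \right)} = 496 \cdot 382 = 189472$)
$W = - \frac{1405}{109}$ ($W = 121 \cdot \frac{1}{109} - 14 = \frac{121}{109} - 14 = - \frac{1405}{109} \approx -12.89$)
$s{\left(n,T \right)} = - \frac{218}{1405}$ ($s{\left(n,T \right)} = \frac{2}{- \frac{1405}{109}} = 2 \left(- \frac{109}{1405}\right) = - \frac{218}{1405}$)
$\left(l + s{\left(-219,-314 \right)}\right) \left(-442523 + K{\left(-647,-615 \right)}\right) = \left(53054 - \frac{218}{1405}\right) \left(-442523 + 189472\right) = \frac{74540652}{1405} \left(-253051\right) = - \frac{18862586529252}{1405}$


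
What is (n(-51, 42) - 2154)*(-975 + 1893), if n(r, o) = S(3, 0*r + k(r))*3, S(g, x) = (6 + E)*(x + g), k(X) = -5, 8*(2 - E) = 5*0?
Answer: -2021436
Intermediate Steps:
E = 2 (E = 2 - 5*0/8 = 2 - ⅛*0 = 2 + 0 = 2)
S(g, x) = 8*g + 8*x (S(g, x) = (6 + 2)*(x + g) = 8*(g + x) = 8*g + 8*x)
n(r, o) = -48 (n(r, o) = (8*3 + 8*(0*r - 5))*3 = (24 + 8*(0 - 5))*3 = (24 + 8*(-5))*3 = (24 - 40)*3 = -16*3 = -48)
(n(-51, 42) - 2154)*(-975 + 1893) = (-48 - 2154)*(-975 + 1893) = -2202*918 = -2021436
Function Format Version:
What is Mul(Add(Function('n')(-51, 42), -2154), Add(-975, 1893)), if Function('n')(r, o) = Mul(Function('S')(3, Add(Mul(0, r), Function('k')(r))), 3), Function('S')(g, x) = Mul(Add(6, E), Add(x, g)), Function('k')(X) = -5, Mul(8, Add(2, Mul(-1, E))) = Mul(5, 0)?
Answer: -2021436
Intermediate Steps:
E = 2 (E = Add(2, Mul(Rational(-1, 8), Mul(5, 0))) = Add(2, Mul(Rational(-1, 8), 0)) = Add(2, 0) = 2)
Function('S')(g, x) = Add(Mul(8, g), Mul(8, x)) (Function('S')(g, x) = Mul(Add(6, 2), Add(x, g)) = Mul(8, Add(g, x)) = Add(Mul(8, g), Mul(8, x)))
Function('n')(r, o) = -48 (Function('n')(r, o) = Mul(Add(Mul(8, 3), Mul(8, Add(Mul(0, r), -5))), 3) = Mul(Add(24, Mul(8, Add(0, -5))), 3) = Mul(Add(24, Mul(8, -5)), 3) = Mul(Add(24, -40), 3) = Mul(-16, 3) = -48)
Mul(Add(Function('n')(-51, 42), -2154), Add(-975, 1893)) = Mul(Add(-48, -2154), Add(-975, 1893)) = Mul(-2202, 918) = -2021436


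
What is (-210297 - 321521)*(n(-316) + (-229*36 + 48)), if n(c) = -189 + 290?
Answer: 4305066710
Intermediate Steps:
n(c) = 101
(-210297 - 321521)*(n(-316) + (-229*36 + 48)) = (-210297 - 321521)*(101 + (-229*36 + 48)) = -531818*(101 + (-8244 + 48)) = -531818*(101 - 8196) = -531818*(-8095) = 4305066710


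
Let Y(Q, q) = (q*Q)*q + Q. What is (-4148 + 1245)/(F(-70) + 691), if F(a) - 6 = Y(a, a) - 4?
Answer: 2903/342377 ≈ 0.0084790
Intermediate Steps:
Y(Q, q) = Q + Q*q² (Y(Q, q) = (Q*q)*q + Q = Q*q² + Q = Q + Q*q²)
F(a) = 2 + a*(1 + a²) (F(a) = 6 + (a*(1 + a²) - 4) = 6 + (-4 + a*(1 + a²)) = 2 + a*(1 + a²))
(-4148 + 1245)/(F(-70) + 691) = (-4148 + 1245)/((2 - 70 + (-70)³) + 691) = -2903/((2 - 70 - 343000) + 691) = -2903/(-343068 + 691) = -2903/(-342377) = -2903*(-1/342377) = 2903/342377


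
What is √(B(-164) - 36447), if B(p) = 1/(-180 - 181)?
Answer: 2*I*√3289342/19 ≈ 190.91*I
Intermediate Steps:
B(p) = -1/361 (B(p) = 1/(-361) = -1/361)
√(B(-164) - 36447) = √(-1/361 - 36447) = √(-13157368/361) = 2*I*√3289342/19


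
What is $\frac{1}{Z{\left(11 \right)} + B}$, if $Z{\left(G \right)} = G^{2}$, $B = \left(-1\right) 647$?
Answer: $- \frac{1}{526} \approx -0.0019011$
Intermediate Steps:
$B = -647$
$\frac{1}{Z{\left(11 \right)} + B} = \frac{1}{11^{2} - 647} = \frac{1}{121 - 647} = \frac{1}{-526} = - \frac{1}{526}$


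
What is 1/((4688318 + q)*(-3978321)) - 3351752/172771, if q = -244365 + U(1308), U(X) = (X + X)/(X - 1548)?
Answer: -592570587585373908742/30544924859509992711 ≈ -19.400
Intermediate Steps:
U(X) = 2*X/(-1548 + X) (U(X) = (2*X)/(-1548 + X) = 2*X/(-1548 + X))
q = -2443759/10 (q = -244365 + 2*1308/(-1548 + 1308) = -244365 + 2*1308/(-240) = -244365 + 2*1308*(-1/240) = -244365 - 109/10 = -2443759/10 ≈ -2.4438e+5)
1/((4688318 + q)*(-3978321)) - 3351752/172771 = 1/((4688318 - 2443759/10)*(-3978321)) - 3351752/172771 = -1/3978321/(44439421/10) - 3351752*1/172771 = (10/44439421)*(-1/3978321) - 3351752/172771 = -10/176794281792141 - 3351752/172771 = -592570587585373908742/30544924859509992711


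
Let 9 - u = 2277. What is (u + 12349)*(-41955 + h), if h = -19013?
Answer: -614618408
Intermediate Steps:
u = -2268 (u = 9 - 1*2277 = 9 - 2277 = -2268)
(u + 12349)*(-41955 + h) = (-2268 + 12349)*(-41955 - 19013) = 10081*(-60968) = -614618408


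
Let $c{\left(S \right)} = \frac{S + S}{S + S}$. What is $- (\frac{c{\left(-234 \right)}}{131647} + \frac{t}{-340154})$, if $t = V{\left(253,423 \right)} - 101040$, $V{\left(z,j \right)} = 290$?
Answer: $- \frac{6631887702}{22390126819} \approx -0.2962$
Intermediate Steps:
$c{\left(S \right)} = 1$ ($c{\left(S \right)} = \frac{2 S}{2 S} = 2 S \frac{1}{2 S} = 1$)
$t = -100750$ ($t = 290 - 101040 = -100750$)
$- (\frac{c{\left(-234 \right)}}{131647} + \frac{t}{-340154}) = - (1 \cdot \frac{1}{131647} - \frac{100750}{-340154}) = - (1 \cdot \frac{1}{131647} - - \frac{50375}{170077}) = - (\frac{1}{131647} + \frac{50375}{170077}) = \left(-1\right) \frac{6631887702}{22390126819} = - \frac{6631887702}{22390126819}$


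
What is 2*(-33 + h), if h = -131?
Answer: -328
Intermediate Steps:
2*(-33 + h) = 2*(-33 - 131) = 2*(-164) = -328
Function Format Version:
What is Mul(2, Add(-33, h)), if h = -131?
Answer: -328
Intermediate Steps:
Mul(2, Add(-33, h)) = Mul(2, Add(-33, -131)) = Mul(2, -164) = -328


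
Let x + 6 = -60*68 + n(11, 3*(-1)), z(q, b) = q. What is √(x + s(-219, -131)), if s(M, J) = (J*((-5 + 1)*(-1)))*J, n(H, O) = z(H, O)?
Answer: √64569 ≈ 254.10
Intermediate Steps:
n(H, O) = H
x = -4075 (x = -6 + (-60*68 + 11) = -6 + (-4080 + 11) = -6 - 4069 = -4075)
s(M, J) = 4*J² (s(M, J) = (J*(-4*(-1)))*J = (J*4)*J = (4*J)*J = 4*J²)
√(x + s(-219, -131)) = √(-4075 + 4*(-131)²) = √(-4075 + 4*17161) = √(-4075 + 68644) = √64569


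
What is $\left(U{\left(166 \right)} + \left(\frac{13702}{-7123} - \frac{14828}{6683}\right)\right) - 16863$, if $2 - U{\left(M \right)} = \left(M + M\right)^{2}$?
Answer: $- \frac{355872093475}{2800177} \approx -1.2709 \cdot 10^{5}$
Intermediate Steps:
$U{\left(M \right)} = 2 - 4 M^{2}$ ($U{\left(M \right)} = 2 - \left(M + M\right)^{2} = 2 - \left(2 M\right)^{2} = 2 - 4 M^{2}$)
$\left(U{\left(166 \right)} + \left(\frac{13702}{-7123} - \frac{14828}{6683}\right)\right) - 16863 = \left(\left(2 - 4 \cdot 166^{2}\right) + \left(\frac{13702}{-7123} - \frac{14828}{6683}\right)\right) - 16863 = \left(\left(2 - 110224\right) + \left(13702 \left(- \frac{1}{7123}\right) - \frac{14828}{6683}\right)\right) - 16863 = \left(\left(2 - 110224\right) - \frac{11599430}{2800177}\right) - 16863 = \left(-110222 - \frac{11599430}{2800177}\right) - 16863 = - \frac{308652708724}{2800177} - 16863 = - \frac{355872093475}{2800177}$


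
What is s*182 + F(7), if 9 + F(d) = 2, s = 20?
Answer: 3633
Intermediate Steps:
F(d) = -7 (F(d) = -9 + 2 = -7)
s*182 + F(7) = 20*182 - 7 = 3640 - 7 = 3633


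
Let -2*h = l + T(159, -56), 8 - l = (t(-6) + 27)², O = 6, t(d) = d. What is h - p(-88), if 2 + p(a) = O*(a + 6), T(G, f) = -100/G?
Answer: 226039/318 ≈ 710.81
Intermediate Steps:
p(a) = 34 + 6*a (p(a) = -2 + 6*(a + 6) = -2 + 6*(6 + a) = -2 + (36 + 6*a) = 34 + 6*a)
l = -433 (l = 8 - (-6 + 27)² = 8 - 1*21² = 8 - 1*441 = 8 - 441 = -433)
h = 68947/318 (h = -(-433 - 100/159)/2 = -½*(-68947/159) = 68947/318 ≈ 216.81)
h - p(-88) = 68947/318 - (34 + 6*(-88)) = 68947/318 - (34 - 528) = 68947/318 - 1*(-494) = 68947/318 + 494 = 226039/318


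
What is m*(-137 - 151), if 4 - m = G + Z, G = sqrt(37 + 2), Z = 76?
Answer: 20736 + 288*sqrt(39) ≈ 22535.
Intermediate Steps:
G = sqrt(39) ≈ 6.2450
m = -72 - sqrt(39) (m = 4 - (sqrt(39) + 76) = 4 - (76 + sqrt(39)) = 4 + (-76 - sqrt(39)) = -72 - sqrt(39) ≈ -78.245)
m*(-137 - 151) = (-72 - sqrt(39))*(-137 - 151) = (-72 - sqrt(39))*(-288) = 20736 + 288*sqrt(39)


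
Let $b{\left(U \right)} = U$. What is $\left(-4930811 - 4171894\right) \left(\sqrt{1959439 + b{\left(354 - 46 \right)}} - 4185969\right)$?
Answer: $38103640946145 - 9102705 \sqrt{1959747} \approx 3.8091 \cdot 10^{13}$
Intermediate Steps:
$\left(-4930811 - 4171894\right) \left(\sqrt{1959439 + b{\left(354 - 46 \right)}} - 4185969\right) = \left(-4930811 - 4171894\right) \left(\sqrt{1959439 + \left(354 - 46\right)} - 4185969\right) = - 9102705 \left(\sqrt{1959439 + \left(354 - 46\right)} - 4185969\right) = - 9102705 \left(\sqrt{1959439 + 308} - 4185969\right) = - 9102705 \left(\sqrt{1959747} - 4185969\right) = - 9102705 \left(-4185969 + \sqrt{1959747}\right) = 38103640946145 - 9102705 \sqrt{1959747}$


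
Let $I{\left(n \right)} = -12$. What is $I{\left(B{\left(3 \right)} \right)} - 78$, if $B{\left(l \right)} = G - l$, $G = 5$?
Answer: $-90$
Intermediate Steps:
$B{\left(l \right)} = 5 - l$
$I{\left(B{\left(3 \right)} \right)} - 78 = -12 - 78 = -90$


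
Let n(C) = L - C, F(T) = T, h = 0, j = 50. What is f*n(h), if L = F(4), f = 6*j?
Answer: 1200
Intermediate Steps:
f = 300 (f = 6*50 = 300)
L = 4
n(C) = 4 - C
f*n(h) = 300*(4 - 1*0) = 300*(4 + 0) = 300*4 = 1200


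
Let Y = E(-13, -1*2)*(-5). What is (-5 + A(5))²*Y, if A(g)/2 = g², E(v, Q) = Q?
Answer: 20250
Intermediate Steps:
A(g) = 2*g²
Y = 10 (Y = -1*2*(-5) = -2*(-5) = 10)
(-5 + A(5))²*Y = (-5 + 2*5²)²*10 = (-5 + 2*25)²*10 = (-5 + 50)²*10 = 45²*10 = 2025*10 = 20250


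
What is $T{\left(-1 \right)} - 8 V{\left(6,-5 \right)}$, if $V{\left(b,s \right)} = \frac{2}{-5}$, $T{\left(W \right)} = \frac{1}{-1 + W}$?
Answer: $\frac{27}{10} \approx 2.7$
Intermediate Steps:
$V{\left(b,s \right)} = - \frac{2}{5}$ ($V{\left(b,s \right)} = 2 \left(- \frac{1}{5}\right) = - \frac{2}{5}$)
$T{\left(-1 \right)} - 8 V{\left(6,-5 \right)} = \frac{1}{-1 - 1} - - \frac{16}{5} = \frac{1}{-2} + \frac{16}{5} = - \frac{1}{2} + \frac{16}{5} = \frac{27}{10}$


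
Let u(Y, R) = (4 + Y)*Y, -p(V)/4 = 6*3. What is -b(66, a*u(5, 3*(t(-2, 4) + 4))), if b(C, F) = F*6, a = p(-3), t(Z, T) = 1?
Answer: 19440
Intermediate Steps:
p(V) = -72 (p(V) = -24*3 = -4*18 = -72)
a = -72
u(Y, R) = Y*(4 + Y)
b(C, F) = 6*F
-b(66, a*u(5, 3*(t(-2, 4) + 4))) = -6*(-360*(4 + 5)) = -6*(-360*9) = -6*(-72*45) = -6*(-3240) = -1*(-19440) = 19440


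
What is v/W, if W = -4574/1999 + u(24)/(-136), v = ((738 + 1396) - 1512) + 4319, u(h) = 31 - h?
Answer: -149253336/70673 ≈ -2111.9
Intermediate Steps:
v = 4941 (v = (2134 - 1512) + 4319 = 622 + 4319 = 4941)
W = -636057/271864 (W = -4574/1999 + (31 - 1*24)/(-136) = -4574*1/1999 + (31 - 24)*(-1/136) = -4574/1999 + 7*(-1/136) = -4574/1999 - 7/136 = -636057/271864 ≈ -2.3396)
v/W = 4941/(-636057/271864) = 4941*(-271864/636057) = -149253336/70673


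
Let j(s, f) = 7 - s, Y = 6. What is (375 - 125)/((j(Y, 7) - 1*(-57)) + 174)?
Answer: 125/116 ≈ 1.0776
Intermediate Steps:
(375 - 125)/((j(Y, 7) - 1*(-57)) + 174) = (375 - 125)/(((7 - 1*6) - 1*(-57)) + 174) = 250/(((7 - 6) + 57) + 174) = 250/((1 + 57) + 174) = 250/(58 + 174) = 250/232 = 250*(1/232) = 125/116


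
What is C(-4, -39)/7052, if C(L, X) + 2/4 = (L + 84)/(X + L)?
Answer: -203/606472 ≈ -0.00033472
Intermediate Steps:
C(L, X) = -1/2 + (84 + L)/(L + X) (C(L, X) = -1/2 + (L + 84)/(X + L) = -1/2 + (84 + L)/(L + X))
C(-4, -39)/7052 = ((168 - 4 - 1*(-39))/(2*(-4 - 39)))/7052 = ((1/2)*(168 - 4 + 39)/(-43))*(1/7052) = ((1/2)*(-1/43)*203)*(1/7052) = -203/86*1/7052 = -203/606472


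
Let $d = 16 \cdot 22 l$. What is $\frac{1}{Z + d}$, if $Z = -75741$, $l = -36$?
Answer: $- \frac{1}{88413} \approx -1.1311 \cdot 10^{-5}$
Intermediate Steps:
$d = -12672$ ($d = 16 \cdot 22 \left(-36\right) = 352 \left(-36\right) = -12672$)
$\frac{1}{Z + d} = \frac{1}{-75741 - 12672} = \frac{1}{-88413} = - \frac{1}{88413}$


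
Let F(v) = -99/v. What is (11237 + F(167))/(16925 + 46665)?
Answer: 187648/1061953 ≈ 0.17670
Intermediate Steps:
(11237 + F(167))/(16925 + 46665) = (11237 - 99/167)/(16925 + 46665) = (11237 - 99*1/167)/63590 = (11237 - 99/167)*(1/63590) = (1876480/167)*(1/63590) = 187648/1061953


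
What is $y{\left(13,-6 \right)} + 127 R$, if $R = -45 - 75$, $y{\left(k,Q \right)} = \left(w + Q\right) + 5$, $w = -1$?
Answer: $-15242$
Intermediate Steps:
$y{\left(k,Q \right)} = 4 + Q$ ($y{\left(k,Q \right)} = \left(-1 + Q\right) + 5 = 4 + Q$)
$R = -120$ ($R = -45 - 75 = -120$)
$y{\left(13,-6 \right)} + 127 R = \left(4 - 6\right) + 127 \left(-120\right) = -2 - 15240 = -15242$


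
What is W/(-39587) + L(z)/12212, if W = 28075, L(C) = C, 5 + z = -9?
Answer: -171703059/241718222 ≈ -0.71034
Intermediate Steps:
z = -14 (z = -5 - 9 = -14)
W/(-39587) + L(z)/12212 = 28075/(-39587) - 14/12212 = 28075*(-1/39587) - 14*1/12212 = -28075/39587 - 7/6106 = -171703059/241718222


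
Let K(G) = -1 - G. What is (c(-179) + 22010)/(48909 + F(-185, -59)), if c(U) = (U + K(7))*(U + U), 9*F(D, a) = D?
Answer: 200151/109999 ≈ 1.8196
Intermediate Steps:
F(D, a) = D/9
c(U) = 2*U*(-8 + U) (c(U) = (U + (-1 - 1*7))*(U + U) = (U + (-1 - 7))*(2*U) = (U - 8)*(2*U) = (-8 + U)*(2*U) = 2*U*(-8 + U))
(c(-179) + 22010)/(48909 + F(-185, -59)) = (2*(-179)*(-8 - 179) + 22010)/(48909 + (1/9)*(-185)) = (2*(-179)*(-187) + 22010)/(48909 - 185/9) = (66946 + 22010)/(439996/9) = 88956*(9/439996) = 200151/109999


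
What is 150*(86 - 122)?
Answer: -5400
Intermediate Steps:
150*(86 - 122) = 150*(-36) = -5400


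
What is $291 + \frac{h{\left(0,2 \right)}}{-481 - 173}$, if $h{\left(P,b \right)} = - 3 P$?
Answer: $291$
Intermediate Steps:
$291 + \frac{h{\left(0,2 \right)}}{-481 - 173} = 291 + \frac{\left(-3\right) 0}{-481 - 173} = 291 + \frac{0}{-654} = 291 + 0 \left(- \frac{1}{654}\right) = 291 + 0 = 291$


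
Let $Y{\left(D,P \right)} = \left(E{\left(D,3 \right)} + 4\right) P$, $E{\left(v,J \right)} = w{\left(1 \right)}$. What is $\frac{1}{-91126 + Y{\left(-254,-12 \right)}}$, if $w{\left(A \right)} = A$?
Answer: $- \frac{1}{91186} \approx -1.0967 \cdot 10^{-5}$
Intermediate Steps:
$E{\left(v,J \right)} = 1$
$Y{\left(D,P \right)} = 5 P$ ($Y{\left(D,P \right)} = \left(1 + 4\right) P = 5 P$)
$\frac{1}{-91126 + Y{\left(-254,-12 \right)}} = \frac{1}{-91126 + 5 \left(-12\right)} = \frac{1}{-91126 - 60} = \frac{1}{-91186} = - \frac{1}{91186}$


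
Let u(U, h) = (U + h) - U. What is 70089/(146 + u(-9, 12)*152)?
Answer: 70089/1970 ≈ 35.578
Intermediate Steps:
u(U, h) = h
70089/(146 + u(-9, 12)*152) = 70089/(146 + 12*152) = 70089/(146 + 1824) = 70089/1970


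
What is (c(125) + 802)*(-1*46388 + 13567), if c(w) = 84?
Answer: -29079406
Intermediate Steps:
(c(125) + 802)*(-1*46388 + 13567) = (84 + 802)*(-1*46388 + 13567) = 886*(-46388 + 13567) = 886*(-32821) = -29079406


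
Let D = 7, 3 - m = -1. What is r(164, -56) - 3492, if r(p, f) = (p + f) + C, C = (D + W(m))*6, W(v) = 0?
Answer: -3342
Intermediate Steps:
m = 4 (m = 3 - 1*(-1) = 3 + 1 = 4)
C = 42 (C = (7 + 0)*6 = 7*6 = 42)
r(p, f) = 42 + f + p (r(p, f) = (p + f) + 42 = (f + p) + 42 = 42 + f + p)
r(164, -56) - 3492 = (42 - 56 + 164) - 3492 = 150 - 3492 = -3342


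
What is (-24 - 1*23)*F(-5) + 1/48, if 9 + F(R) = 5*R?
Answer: 76705/48 ≈ 1598.0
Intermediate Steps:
F(R) = -9 + 5*R
(-24 - 1*23)*F(-5) + 1/48 = (-24 - 1*23)*(-9 + 5*(-5)) + 1/48 = (-24 - 23)*(-9 - 25) + 1/48 = -47*(-34) + 1/48 = 1598 + 1/48 = 76705/48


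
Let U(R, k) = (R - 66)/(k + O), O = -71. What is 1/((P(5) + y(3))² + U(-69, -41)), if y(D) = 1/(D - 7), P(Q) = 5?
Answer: 56/1331 ≈ 0.042074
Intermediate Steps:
U(R, k) = (-66 + R)/(-71 + k) (U(R, k) = (R - 66)/(k - 71) = (-66 + R)/(-71 + k))
y(D) = 1/(-7 + D)
1/((P(5) + y(3))² + U(-69, -41)) = 1/((5 + 1/(-7 + 3))² + (-66 - 69)/(-71 - 41)) = 1/((5 + 1/(-4))² - 135/(-112)) = 1/((5 - ¼)² - 1/112*(-135)) = 1/((19/4)² + 135/112) = 1/(361/16 + 135/112) = 1/(1331/56) = 56/1331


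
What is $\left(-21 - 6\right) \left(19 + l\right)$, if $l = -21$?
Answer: $54$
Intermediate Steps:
$\left(-21 - 6\right) \left(19 + l\right) = \left(-21 - 6\right) \left(19 - 21\right) = \left(-27\right) \left(-2\right) = 54$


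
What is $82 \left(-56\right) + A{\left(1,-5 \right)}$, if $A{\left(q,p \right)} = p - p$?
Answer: $-4592$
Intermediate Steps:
$A{\left(q,p \right)} = 0$
$82 \left(-56\right) + A{\left(1,-5 \right)} = 82 \left(-56\right) + 0 = -4592 + 0 = -4592$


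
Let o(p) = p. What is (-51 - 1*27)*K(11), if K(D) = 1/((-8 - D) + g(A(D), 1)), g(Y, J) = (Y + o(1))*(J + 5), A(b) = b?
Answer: -78/53 ≈ -1.4717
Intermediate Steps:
g(Y, J) = (1 + Y)*(5 + J) (g(Y, J) = (Y + 1)*(J + 5) = (1 + Y)*(5 + J))
K(D) = 1/(-2 + 5*D) (K(D) = 1/((-8 - D) + (5 + 1 + 5*D + 1*D)) = 1/((-8 - D) + (5 + 1 + 5*D + D)) = 1/((-8 - D) + (6 + 6*D)) = 1/(-2 + 5*D))
(-51 - 1*27)*K(11) = (-51 - 1*27)/(-2 + 5*11) = (-51 - 27)/(-2 + 55) = -78/53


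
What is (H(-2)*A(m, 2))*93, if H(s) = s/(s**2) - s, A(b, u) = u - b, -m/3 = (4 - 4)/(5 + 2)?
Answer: 279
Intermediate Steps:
m = 0 (m = -3*(4 - 4)/(5 + 2) = -0/7 = -3*0 = 0)
H(s) = 1/s - s (H(s) = s/s**2 - s = 1/s - s)
(H(-2)*A(m, 2))*93 = ((1/(-2) - 1*(-2))*(2 - 1*0))*93 = ((-1/2 + 2)*(2 + 0))*93 = ((3/2)*2)*93 = 3*93 = 279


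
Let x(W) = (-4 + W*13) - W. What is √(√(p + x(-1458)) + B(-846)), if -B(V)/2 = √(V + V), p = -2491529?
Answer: √3*√I*√(√278781 - 4*√47) ≈ 27.402 + 27.402*I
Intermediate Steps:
B(V) = -2*√2*√V (B(V) = -2*√(V + V) = -2*√2*√V)
x(W) = -4 + 12*W (x(W) = (-4 + 13*W) - W = -4 + 12*W)
√(√(p + x(-1458)) + B(-846)) = √(√(-2491529 + (-4 + 12*(-1458))) - 2*√2*√(-846)) = √(√(-2491529 + (-4 - 17496)) - 2*√2*3*I*√94) = √(√(-2491529 - 17500) - 12*I*√47) = √(√(-2509029) - 12*I*√47) = √(3*I*√278781 - 12*I*√47) = √(-12*I*√47 + 3*I*√278781)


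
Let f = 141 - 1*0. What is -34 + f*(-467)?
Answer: -65881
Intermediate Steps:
f = 141 (f = 141 + 0 = 141)
-34 + f*(-467) = -34 + 141*(-467) = -34 - 65847 = -65881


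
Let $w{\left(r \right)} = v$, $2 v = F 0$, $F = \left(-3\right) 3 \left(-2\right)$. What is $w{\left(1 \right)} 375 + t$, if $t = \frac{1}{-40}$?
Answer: $- \frac{1}{40} \approx -0.025$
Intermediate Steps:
$F = 18$ ($F = \left(-9\right) \left(-2\right) = 18$)
$v = 0$ ($v = \frac{18 \cdot 0}{2} = \frac{1}{2} \cdot 0 = 0$)
$w{\left(r \right)} = 0$
$t = - \frac{1}{40} \approx -0.025$
$w{\left(1 \right)} 375 + t = 0 \cdot 375 - \frac{1}{40} = 0 - \frac{1}{40} = - \frac{1}{40}$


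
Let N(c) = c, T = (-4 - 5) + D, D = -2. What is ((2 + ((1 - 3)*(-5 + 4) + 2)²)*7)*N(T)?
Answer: -1386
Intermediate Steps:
T = -11 (T = (-4 - 5) - 2 = -9 - 2 = -11)
((2 + ((1 - 3)*(-5 + 4) + 2)²)*7)*N(T) = ((2 + ((1 - 3)*(-5 + 4) + 2)²)*7)*(-11) = ((2 + (-2*(-1) + 2)²)*7)*(-11) = ((2 + (2 + 2)²)*7)*(-11) = ((2 + 4²)*7)*(-11) = ((2 + 16)*7)*(-11) = (18*7)*(-11) = 126*(-11) = -1386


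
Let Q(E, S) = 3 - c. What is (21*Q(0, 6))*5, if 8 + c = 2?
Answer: 945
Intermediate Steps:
c = -6 (c = -8 + 2 = -6)
Q(E, S) = 9 (Q(E, S) = 3 - 1*(-6) = 3 + 6 = 9)
(21*Q(0, 6))*5 = (21*9)*5 = 189*5 = 945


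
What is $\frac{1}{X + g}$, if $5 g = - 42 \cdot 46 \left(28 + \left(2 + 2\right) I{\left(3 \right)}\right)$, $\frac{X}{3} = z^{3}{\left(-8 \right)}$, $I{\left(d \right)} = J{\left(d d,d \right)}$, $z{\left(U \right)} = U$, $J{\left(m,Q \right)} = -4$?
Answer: $- \frac{5}{30864} \approx -0.000162$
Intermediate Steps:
$I{\left(d \right)} = -4$
$X = -1536$ ($X = 3 \left(-8\right)^{3} = 3 \left(-512\right) = -1536$)
$g = - \frac{23184}{5}$ ($g = \frac{\left(-42\right) 46 \left(28 + \left(2 + 2\right) \left(-4\right)\right)}{5} = \frac{\left(-42\right) 46 \left(28 + 4 \left(-4\right)\right)}{5} = \frac{\left(-42\right) 46 \left(28 - 16\right)}{5} = \frac{\left(-42\right) 46 \cdot 12}{5} = \frac{\left(-42\right) 552}{5} = \frac{1}{5} \left(-23184\right) = - \frac{23184}{5} \approx -4636.8$)
$\frac{1}{X + g} = \frac{1}{-1536 - \frac{23184}{5}} = \frac{1}{- \frac{30864}{5}} = - \frac{5}{30864}$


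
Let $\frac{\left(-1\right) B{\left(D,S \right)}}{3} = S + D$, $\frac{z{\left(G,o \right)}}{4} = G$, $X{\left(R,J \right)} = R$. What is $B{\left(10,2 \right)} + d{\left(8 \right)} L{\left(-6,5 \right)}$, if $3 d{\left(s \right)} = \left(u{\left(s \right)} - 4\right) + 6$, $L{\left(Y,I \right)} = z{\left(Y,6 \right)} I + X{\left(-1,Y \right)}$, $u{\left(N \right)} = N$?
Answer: $- \frac{1318}{3} \approx -439.33$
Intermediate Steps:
$z{\left(G,o \right)} = 4 G$
$L{\left(Y,I \right)} = -1 + 4 I Y$ ($L{\left(Y,I \right)} = 4 Y I - 1 = 4 I Y - 1 = -1 + 4 I Y$)
$B{\left(D,S \right)} = - 3 D - 3 S$ ($B{\left(D,S \right)} = - 3 \left(S + D\right) = - 3 \left(D + S\right) = - 3 D - 3 S$)
$d{\left(s \right)} = \frac{2}{3} + \frac{s}{3}$ ($d{\left(s \right)} = \frac{\left(s - 4\right) + 6}{3} = \frac{\left(-4 + s\right) + 6}{3} = \frac{2 + s}{3} = \frac{2}{3} + \frac{s}{3}$)
$B{\left(10,2 \right)} + d{\left(8 \right)} L{\left(-6,5 \right)} = \left(\left(-3\right) 10 - 6\right) + \left(\frac{2}{3} + \frac{1}{3} \cdot 8\right) \left(-1 + 4 \cdot 5 \left(-6\right)\right) = \left(-30 - 6\right) + \left(\frac{2}{3} + \frac{8}{3}\right) \left(-1 - 120\right) = -36 + \frac{10}{3} \left(-121\right) = -36 - \frac{1210}{3} = - \frac{1318}{3}$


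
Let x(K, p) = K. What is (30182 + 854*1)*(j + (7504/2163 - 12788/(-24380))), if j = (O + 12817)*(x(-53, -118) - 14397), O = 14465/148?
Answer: -17547902295250734458/3029745 ≈ -5.7919e+12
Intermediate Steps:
O = 14465/148 (O = 14465*(1/148) = 14465/148 ≈ 97.736)
j = -13809727725/74 (j = (14465/148 + 12817)*(-53 - 14397) = (1911381/148)*(-14450) = -13809727725/74 ≈ -1.8662e+8)
(30182 + 854*1)*(j + (7504/2163 - 12788/(-24380))) = (30182 + 854*1)*(-13809727725/74 + (7504/2163 - 12788/(-24380))) = (30182 + 854)*(-13809727725/74 + (7504*(1/2163) - 12788*(-1/24380))) = 31036*(-13809727725/74 + (1072/309 + 139/265)) = 31036*(-13809727725/74 + 327031/81885) = 31036*(-1130809530561331/6059490) = -17547902295250734458/3029745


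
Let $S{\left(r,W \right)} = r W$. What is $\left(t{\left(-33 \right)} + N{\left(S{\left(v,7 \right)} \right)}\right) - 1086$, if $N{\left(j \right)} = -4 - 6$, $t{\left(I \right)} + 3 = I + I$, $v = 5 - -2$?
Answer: $-1165$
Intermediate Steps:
$v = 7$ ($v = 5 + 2 = 7$)
$t{\left(I \right)} = -3 + 2 I$ ($t{\left(I \right)} = -3 + \left(I + I\right) = -3 + 2 I$)
$S{\left(r,W \right)} = W r$
$N{\left(j \right)} = -10$ ($N{\left(j \right)} = -4 - 6 = -10$)
$\left(t{\left(-33 \right)} + N{\left(S{\left(v,7 \right)} \right)}\right) - 1086 = \left(\left(-3 + 2 \left(-33\right)\right) - 10\right) - 1086 = \left(\left(-3 - 66\right) - 10\right) - 1086 = \left(-69 - 10\right) - 1086 = -79 - 1086 = -1165$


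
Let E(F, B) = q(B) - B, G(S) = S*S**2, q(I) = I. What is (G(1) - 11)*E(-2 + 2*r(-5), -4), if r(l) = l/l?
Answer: 0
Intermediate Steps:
r(l) = 1
G(S) = S**3
E(F, B) = 0 (E(F, B) = B - B = 0)
(G(1) - 11)*E(-2 + 2*r(-5), -4) = (1**3 - 11)*0 = (1 - 11)*0 = -10*0 = 0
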